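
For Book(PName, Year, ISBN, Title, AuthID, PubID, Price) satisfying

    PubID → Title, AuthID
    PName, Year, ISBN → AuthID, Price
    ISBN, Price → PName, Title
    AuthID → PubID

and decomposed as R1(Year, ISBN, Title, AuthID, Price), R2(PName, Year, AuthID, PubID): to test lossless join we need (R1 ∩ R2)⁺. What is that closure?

R1 ∩ R2 = {Year, AuthID}.
AuthID → PubID applies, adding PubID
PubID → Title, AuthID applies, adding Title
Closure: {Year, Title, AuthID, PubID}.

Year, Title, AuthID, PubID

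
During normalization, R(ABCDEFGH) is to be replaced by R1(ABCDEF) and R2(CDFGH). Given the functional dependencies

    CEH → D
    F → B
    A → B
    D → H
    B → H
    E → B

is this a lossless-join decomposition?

No

Common attributes: R1 ∩ R2 = {CDF}.
Closure of {CDF}: F → B applies, adding B; D → H applies, adding H. So (CDF)⁺ = {BCDFH}.
The closure contains neither all of R1 = {ABCDEF} nor all of R2 = {CDFGH}, so the common attributes are not a superkey of either fragment. The join is lossy.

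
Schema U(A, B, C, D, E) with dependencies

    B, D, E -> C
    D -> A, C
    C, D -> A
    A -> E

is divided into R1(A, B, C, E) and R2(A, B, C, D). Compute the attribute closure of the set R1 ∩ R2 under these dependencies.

R1 ∩ R2 = {A, B, C}.
A → E applies, adding E
Closure: {A, B, C, E}.

A, B, C, E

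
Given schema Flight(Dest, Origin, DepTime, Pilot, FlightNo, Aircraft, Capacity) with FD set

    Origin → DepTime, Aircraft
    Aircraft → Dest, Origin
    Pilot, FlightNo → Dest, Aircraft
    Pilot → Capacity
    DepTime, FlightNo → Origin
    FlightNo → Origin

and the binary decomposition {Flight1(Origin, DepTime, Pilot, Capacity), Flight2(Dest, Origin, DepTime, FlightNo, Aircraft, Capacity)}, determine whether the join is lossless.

Common attributes: Flight1 ∩ Flight2 = {Origin, DepTime, Capacity}.
Closure of {Origin, DepTime, Capacity}: Origin → DepTime, Aircraft applies, adding Aircraft; Aircraft → Dest, Origin applies, adding Dest. So (Origin, DepTime, Capacity)⁺ = {Dest, Origin, DepTime, Aircraft, Capacity}.
The closure contains neither all of Flight1 = {Origin, DepTime, Pilot, Capacity} nor all of Flight2 = {Dest, Origin, DepTime, FlightNo, Aircraft, Capacity}, so the common attributes are not a superkey of either fragment. The join is lossy.

No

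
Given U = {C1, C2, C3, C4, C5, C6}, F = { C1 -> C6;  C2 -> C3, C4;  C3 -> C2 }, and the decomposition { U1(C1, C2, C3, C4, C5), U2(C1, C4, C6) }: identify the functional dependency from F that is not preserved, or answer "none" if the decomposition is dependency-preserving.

none

C1 → C6 lies within U2.
C2 → C3, C4 lies within U1.
C3 → C2 lies within U1.
Every dependency is enforceable on the fragments, so the decomposition is dependency-preserving.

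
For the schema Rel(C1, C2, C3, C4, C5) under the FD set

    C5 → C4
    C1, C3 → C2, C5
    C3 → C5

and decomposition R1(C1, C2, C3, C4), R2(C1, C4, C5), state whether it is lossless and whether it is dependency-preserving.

lossy and not dependency-preserving

Lossless test: (C1, C4)⁺ = {C1, C4}, which is a superkey of neither fragment — lossy.
Dependency preservation: the restricted closure of {C1, C3} across the fragments never reaches {C2, C5}, so C1, C3 → C2, C5 cannot be enforced without a join — not preserved.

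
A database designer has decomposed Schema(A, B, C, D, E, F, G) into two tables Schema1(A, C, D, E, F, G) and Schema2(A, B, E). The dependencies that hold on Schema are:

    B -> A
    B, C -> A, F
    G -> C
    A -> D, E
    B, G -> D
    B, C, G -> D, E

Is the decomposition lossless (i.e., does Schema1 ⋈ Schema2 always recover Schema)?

No

Common attributes: Schema1 ∩ Schema2 = {A, E}.
Closure of {A, E}: A → D, E applies, adding D. So (A, E)⁺ = {A, D, E}.
The closure contains neither all of Schema1 = {A, C, D, E, F, G} nor all of Schema2 = {A, B, E}, so the common attributes are not a superkey of either fragment. The join is lossy.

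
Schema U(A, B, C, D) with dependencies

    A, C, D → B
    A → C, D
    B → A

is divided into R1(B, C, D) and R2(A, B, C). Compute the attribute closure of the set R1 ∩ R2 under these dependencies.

A, B, C, D

R1 ∩ R2 = {B, C}.
B → A applies, adding A
A → C, D applies, adding D
Closure: {A, B, C, D}.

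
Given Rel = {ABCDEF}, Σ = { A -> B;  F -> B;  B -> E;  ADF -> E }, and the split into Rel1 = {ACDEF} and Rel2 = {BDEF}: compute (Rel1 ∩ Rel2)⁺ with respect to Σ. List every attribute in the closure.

Rel1 ∩ Rel2 = {DEF}.
F → B applies, adding B
Closure: {BDEF}.

BDEF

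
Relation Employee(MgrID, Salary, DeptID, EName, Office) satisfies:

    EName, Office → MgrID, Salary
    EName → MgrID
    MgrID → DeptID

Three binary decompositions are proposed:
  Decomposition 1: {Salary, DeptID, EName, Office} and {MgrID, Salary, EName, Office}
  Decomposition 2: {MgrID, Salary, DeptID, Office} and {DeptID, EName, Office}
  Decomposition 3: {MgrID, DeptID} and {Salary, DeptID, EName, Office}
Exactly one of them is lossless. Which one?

Decomposition 1

Decomposition 1: common = {Salary, EName, Office}, closure = {MgrID, Salary, DeptID, EName, Office} → lossless.
Decomposition 2: common = {DeptID, Office}, closure = {DeptID, Office} → lossy.
Decomposition 3: common = {DeptID}, closure = {DeptID} → lossy.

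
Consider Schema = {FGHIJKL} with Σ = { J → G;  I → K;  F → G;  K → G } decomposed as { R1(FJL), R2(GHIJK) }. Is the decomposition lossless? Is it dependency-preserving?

lossy and not dependency-preserving

Lossless test: (J)⁺ = {GJ}, which is a superkey of neither fragment — lossy.
Dependency preservation: the restricted closure of {F} across the fragments never reaches {G}, so F → G cannot be enforced without a join — not preserved.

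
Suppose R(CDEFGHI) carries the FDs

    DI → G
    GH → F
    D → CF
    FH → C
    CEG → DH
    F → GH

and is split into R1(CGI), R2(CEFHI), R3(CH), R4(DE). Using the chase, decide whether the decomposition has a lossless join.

No

Chase test. Columns are CDEFGHI; row i has aⱼ where attribute j ∈ Ri, else bᵢⱼ.
Initial tableau (one row per fragment):
  row 1: a1 b12 b13 b14 a5 b16 a7
  row 2: a1 b22 a3 a4 b25 a6 a7
  row 3: a1 b32 b33 b34 b35 a6 b37
  row 4: b41 a2 a3 b44 b45 b46 b47
No row becomes fully distinguished — the join is lossy.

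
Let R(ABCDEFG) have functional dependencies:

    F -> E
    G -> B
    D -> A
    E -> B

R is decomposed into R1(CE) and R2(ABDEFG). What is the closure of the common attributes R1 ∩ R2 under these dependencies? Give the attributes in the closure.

R1 ∩ R2 = {E}.
E → B applies, adding B
Closure: {BE}.

BE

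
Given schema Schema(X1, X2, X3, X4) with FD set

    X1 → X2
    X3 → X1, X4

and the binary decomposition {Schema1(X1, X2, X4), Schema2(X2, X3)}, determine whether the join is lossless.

Common attributes: Schema1 ∩ Schema2 = {X2}.
No dependency enlarges {X2}, so (X2)⁺ = {X2}.
The closure contains neither all of Schema1 = {X1, X2, X4} nor all of Schema2 = {X2, X3}, so the common attributes are not a superkey of either fragment. The join is lossy.

No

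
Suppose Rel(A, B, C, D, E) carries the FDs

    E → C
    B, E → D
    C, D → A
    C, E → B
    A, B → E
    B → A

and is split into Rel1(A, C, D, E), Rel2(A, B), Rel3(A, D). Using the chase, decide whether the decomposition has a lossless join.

Chase test. Columns are A, B, C, D, E; row i has aⱼ where attribute j ∈ Reli, else bᵢⱼ.
Initial tableau (one row per fragment):
  row 1: a1 b12 a3 a4 a5
  row 2: a1 a2 b23 b24 b25
  row 3: a1 b32 b33 a4 b35
No row becomes fully distinguished — the join is lossy.

No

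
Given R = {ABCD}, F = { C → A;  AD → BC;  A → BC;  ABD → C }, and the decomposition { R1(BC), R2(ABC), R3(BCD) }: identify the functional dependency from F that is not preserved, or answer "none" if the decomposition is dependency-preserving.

none

C → A lies within R2.
AD → BC: restricted closure across fragments reaches BC.
A → BC lies within R2.
ABD → C: restricted closure across fragments reaches C.
Every dependency is enforceable on the fragments, so the decomposition is dependency-preserving.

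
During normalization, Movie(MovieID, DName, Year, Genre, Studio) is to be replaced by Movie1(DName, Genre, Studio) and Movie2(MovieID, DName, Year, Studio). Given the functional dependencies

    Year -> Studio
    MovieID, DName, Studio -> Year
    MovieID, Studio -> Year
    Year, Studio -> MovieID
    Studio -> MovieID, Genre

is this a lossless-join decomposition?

Yes

Common attributes: Movie1 ∩ Movie2 = {DName, Studio}.
Closure of {DName, Studio}: Studio → MovieID, Genre applies, adding MovieID, Genre; MovieID, DName, Studio → Year applies, adding Year. So (DName, Studio)⁺ = {MovieID, DName, Year, Genre, Studio}.
This closure contains every attribute of Movie1, so Movie1 ∩ Movie2 → Movie1. The join is lossless.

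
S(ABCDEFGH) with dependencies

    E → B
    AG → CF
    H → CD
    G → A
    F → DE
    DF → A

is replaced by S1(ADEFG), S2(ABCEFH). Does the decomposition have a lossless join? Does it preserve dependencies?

Lossless test: (AEF)⁺ = {ABDEF}, which is a superkey of neither fragment — lossy.
Dependency preservation: the restricted closure of {AG} across the fragments never reaches {CF}, so AG → CF cannot be enforced without a join — not preserved.

lossy and not dependency-preserving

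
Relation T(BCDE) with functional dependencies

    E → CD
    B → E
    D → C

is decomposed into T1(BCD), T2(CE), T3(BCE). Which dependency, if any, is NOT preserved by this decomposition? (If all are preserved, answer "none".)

Check E → CD: no single fragment contains all of {CDE}, and the restricted closure of {E} across the fragments never reaches {CD}.
B → E is preserved.
D → C is preserved.

E → CD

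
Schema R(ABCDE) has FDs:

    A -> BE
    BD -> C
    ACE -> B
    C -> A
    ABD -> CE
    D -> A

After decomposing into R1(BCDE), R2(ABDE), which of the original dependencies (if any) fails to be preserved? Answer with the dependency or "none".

C -> A

Check C → A: no single fragment contains all of {AC}, and the restricted closure of {C} across the fragments never reaches {A}.
A → BE is preserved.
BD → C is preserved.
ACE → B is preserved.
ABD → CE is preserved.
D → A is preserved.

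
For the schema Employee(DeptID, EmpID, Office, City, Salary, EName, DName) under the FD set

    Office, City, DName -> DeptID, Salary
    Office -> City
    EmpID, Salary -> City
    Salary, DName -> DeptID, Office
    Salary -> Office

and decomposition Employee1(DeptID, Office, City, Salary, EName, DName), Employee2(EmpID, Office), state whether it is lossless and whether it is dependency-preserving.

lossy but dependency-preserving

Lossless test: (Office)⁺ = {Office, City}, which is a superkey of neither fragment — lossy.
Dependency preservation: EmpID, Salary → City is not contained in any single fragment, but the restricted closure of its left-hand side across the fragments still reaches the right-hand side; the remaining FDs each lie inside some fragment. All dependencies are preserved.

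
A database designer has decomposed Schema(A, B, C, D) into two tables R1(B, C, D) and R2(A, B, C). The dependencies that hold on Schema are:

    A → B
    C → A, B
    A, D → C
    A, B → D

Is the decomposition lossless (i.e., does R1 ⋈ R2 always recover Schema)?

Common attributes: R1 ∩ R2 = {B, C}.
Closure of {B, C}: C → A, B applies, adding A; A, B → D applies, adding D. So (B, C)⁺ = {A, B, C, D}.
This closure contains every attribute of R1, so R1 ∩ R2 → R1. The join is lossless.

Yes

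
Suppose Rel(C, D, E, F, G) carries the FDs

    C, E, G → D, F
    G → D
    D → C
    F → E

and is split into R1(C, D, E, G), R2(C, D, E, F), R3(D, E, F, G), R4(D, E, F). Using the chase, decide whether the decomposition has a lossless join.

Chase test. Columns are C, D, E, F, G; row i has aⱼ where attribute j ∈ Ri, else bᵢⱼ.
Initial tableau (one row per fragment):
  row 1: a1 a2 a3 b14 a5
  row 2: a1 a2 a3 a4 b25
  row 3: b31 a2 a3 a4 a5
  row 4: b41 a2 a3 a4 b45
Rows 1 and 3 agree on D; apply D→C and equate their C entries.
Rows 1 and 4 agree on D; apply D→C and equate their C entries.
Rows 1 and 3 agree on C, E, G; apply C, E, G→D, F and equate their D, F entries.
Row 1 is now all distinguished symbols — the join is lossless.

Yes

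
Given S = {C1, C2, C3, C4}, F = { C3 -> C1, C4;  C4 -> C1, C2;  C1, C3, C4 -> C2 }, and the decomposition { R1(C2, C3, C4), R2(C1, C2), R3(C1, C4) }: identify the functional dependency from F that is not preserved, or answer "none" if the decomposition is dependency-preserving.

C3 → C1, C4: restricted closure across fragments reaches C1, C4.
C4 → C1, C2: restricted closure across fragments reaches C1, C2.
C1, C3, C4 → C2: restricted closure across fragments reaches C2.
Every dependency is enforceable on the fragments, so the decomposition is dependency-preserving.

none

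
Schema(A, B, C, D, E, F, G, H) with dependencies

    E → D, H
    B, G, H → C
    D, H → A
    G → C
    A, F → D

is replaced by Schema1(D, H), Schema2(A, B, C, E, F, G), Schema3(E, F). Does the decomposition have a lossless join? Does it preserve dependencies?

lossy and not dependency-preserving

Lossless test (chase): Rows 2 and 3 agree on E; apply E→D, H and equate their D, H entries. Rows 2 and 3 agree on D, H; apply D, H→A and equate their A entries. No row becomes fully distinguished — the join is lossy.
Dependency preservation: the restricted closure of {E} across the fragments never reaches {D, H}, so E → D, H cannot be enforced without a join — not preserved.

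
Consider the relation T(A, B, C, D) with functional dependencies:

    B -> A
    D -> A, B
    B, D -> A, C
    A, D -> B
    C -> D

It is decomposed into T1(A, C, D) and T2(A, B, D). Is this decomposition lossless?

Yes

Common attributes: T1 ∩ T2 = {A, D}.
Closure of {A, D}: D → A, B applies, adding B; B, D → A, C applies, adding C. So (A, D)⁺ = {A, B, C, D}.
This closure contains every attribute of T1, so T1 ∩ T2 → T1. The join is lossless.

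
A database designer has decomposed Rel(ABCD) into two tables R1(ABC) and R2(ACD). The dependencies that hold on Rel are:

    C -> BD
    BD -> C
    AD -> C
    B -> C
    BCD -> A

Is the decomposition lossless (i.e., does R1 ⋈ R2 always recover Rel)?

Common attributes: R1 ∩ R2 = {AC}.
Closure of {AC}: C → BD applies, adding BD. So (AC)⁺ = {ABCD}.
This closure contains every attribute of R1, so R1 ∩ R2 → R1. The join is lossless.

Yes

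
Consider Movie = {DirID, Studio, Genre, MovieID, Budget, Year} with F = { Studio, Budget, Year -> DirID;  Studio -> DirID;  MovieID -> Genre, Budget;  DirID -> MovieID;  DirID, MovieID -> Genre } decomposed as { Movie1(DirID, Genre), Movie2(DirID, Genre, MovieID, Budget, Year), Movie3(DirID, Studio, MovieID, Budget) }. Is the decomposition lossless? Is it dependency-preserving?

Lossless test (chase): Rows 2 and 3 agree on MovieID; apply MovieID→Genre, Budget and equate their Genre, Budget entries. Rows 1 and 2 agree on DirID; apply DirID→MovieID and equate their MovieID entries. Rows 1 and 2 agree on MovieID; apply MovieID→Genre, Budget and equate their Genre, Budget entries. No row becomes fully distinguished — the join is lossy.
Dependency preservation: Studio, Budget, Year → DirID is not contained in any single fragment, but the restricted closure of its left-hand side across the fragments still reaches the right-hand side; the remaining FDs each lie inside some fragment. All dependencies are preserved.

lossy but dependency-preserving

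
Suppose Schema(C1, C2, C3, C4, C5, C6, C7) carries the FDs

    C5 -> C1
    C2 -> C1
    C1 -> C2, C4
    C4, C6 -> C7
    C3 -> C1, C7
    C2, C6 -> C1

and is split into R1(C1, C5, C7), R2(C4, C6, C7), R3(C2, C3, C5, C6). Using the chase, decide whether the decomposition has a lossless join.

Chase test. Columns are C1, C2, C3, C4, C5, C6, C7; row i has aⱼ where attribute j ∈ Ri, else bᵢⱼ.
Initial tableau (one row per fragment):
  row 1: a1 b12 b13 b14 a5 b16 a7
  row 2: b21 b22 b23 a4 b25 a6 a7
  row 3: b31 a2 a3 b34 a5 a6 b37
Rows 1 and 3 agree on C5; apply C5→C1 and equate their C1 entries.
Rows 1 and 3 agree on C1; apply C1→C2, C4 and equate their C2, C4 entries.
No row becomes fully distinguished — the join is lossy.

No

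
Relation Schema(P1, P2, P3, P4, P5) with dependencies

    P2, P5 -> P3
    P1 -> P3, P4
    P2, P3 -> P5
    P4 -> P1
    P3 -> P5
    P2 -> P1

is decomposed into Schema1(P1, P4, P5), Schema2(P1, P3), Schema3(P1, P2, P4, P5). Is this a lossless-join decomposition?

Chase test. Columns are P1, P2, P3, P4, P5; row i has aⱼ where attribute j ∈ Schemai, else bᵢⱼ.
Initial tableau (one row per fragment):
  row 1: a1 b12 b13 a4 a5
  row 2: a1 b22 a3 b24 b25
  row 3: a1 a2 b33 a4 a5
Rows 1 and 2 agree on P1; apply P1→P3, P4 and equate their P3, P4 entries.
Rows 1 and 3 agree on P1; apply P1→P3, P4 and equate their P3, P4 entries.
Rows 1 and 2 agree on P3; apply P3→P5 and equate their P5 entries.
Row 3 is now all distinguished symbols — the join is lossless.

Yes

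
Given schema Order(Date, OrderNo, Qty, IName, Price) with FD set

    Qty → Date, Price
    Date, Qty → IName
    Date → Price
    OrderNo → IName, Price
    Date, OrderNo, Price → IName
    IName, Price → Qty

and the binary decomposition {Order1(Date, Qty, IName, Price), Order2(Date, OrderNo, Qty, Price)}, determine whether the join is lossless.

Common attributes: Order1 ∩ Order2 = {Date, Qty, Price}.
Closure of {Date, Qty, Price}: Date, Qty → IName applies, adding IName. So (Date, Qty, Price)⁺ = {Date, Qty, IName, Price}.
This closure contains every attribute of Order1, so Order1 ∩ Order2 → Order1. The join is lossless.

Yes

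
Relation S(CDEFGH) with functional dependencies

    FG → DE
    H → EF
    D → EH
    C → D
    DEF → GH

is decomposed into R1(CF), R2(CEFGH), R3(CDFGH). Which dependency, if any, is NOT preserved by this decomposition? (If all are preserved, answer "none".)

FG → DE: restricted closure across fragments reaches DE.
H → EF lies within R2.
D → EH: restricted closure across fragments reaches EH.
C → D lies within R3.
DEF → GH: restricted closure across fragments reaches GH.
Every dependency is enforceable on the fragments, so the decomposition is dependency-preserving.

none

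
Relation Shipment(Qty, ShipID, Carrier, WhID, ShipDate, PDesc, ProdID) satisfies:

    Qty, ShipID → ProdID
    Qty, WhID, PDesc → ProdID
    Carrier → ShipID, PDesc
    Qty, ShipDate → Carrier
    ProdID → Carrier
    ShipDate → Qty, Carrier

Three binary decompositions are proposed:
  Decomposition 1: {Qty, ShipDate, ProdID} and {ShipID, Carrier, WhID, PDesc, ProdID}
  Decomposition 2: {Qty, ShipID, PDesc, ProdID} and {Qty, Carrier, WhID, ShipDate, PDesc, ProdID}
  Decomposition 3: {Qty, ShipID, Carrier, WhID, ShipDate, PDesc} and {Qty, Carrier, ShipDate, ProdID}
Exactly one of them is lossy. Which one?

Decomposition 1: common = {ProdID}, closure = {ShipID, Carrier, PDesc, ProdID} → lossy.
Decomposition 2: common = {Qty, PDesc, ProdID}, closure = {Qty, ShipID, Carrier, PDesc, ProdID} → lossless.
Decomposition 3: common = {Qty, Carrier, ShipDate}, closure = {Qty, ShipID, Carrier, ShipDate, PDesc, ProdID} → lossless.

Decomposition 1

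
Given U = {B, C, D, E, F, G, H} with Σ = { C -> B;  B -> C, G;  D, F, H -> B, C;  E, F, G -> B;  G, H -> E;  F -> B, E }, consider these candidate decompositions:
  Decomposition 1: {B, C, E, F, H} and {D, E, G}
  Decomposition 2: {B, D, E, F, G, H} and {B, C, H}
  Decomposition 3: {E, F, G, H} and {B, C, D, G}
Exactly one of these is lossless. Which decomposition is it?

Decomposition 1: common = {E}, closure = {E} → lossy.
Decomposition 2: common = {B, H}, closure = {B, C, E, G, H} → lossless.
Decomposition 3: common = {G}, closure = {G} → lossy.

Decomposition 2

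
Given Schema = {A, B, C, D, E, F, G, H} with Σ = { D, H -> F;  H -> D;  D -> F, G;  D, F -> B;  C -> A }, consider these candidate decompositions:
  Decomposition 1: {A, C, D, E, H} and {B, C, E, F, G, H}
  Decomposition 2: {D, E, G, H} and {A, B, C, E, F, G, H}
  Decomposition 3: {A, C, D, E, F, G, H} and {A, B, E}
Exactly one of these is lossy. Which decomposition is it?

Decomposition 1: common = {C, E, H}, closure = {A, B, C, D, E, F, G, H} → lossless.
Decomposition 2: common = {E, G, H}, closure = {B, D, E, F, G, H} → lossless.
Decomposition 3: common = {A, E}, closure = {A, E} → lossy.

Decomposition 3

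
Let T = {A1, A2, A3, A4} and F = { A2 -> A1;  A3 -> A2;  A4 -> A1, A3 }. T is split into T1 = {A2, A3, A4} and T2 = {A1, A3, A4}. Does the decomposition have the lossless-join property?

Common attributes: T1 ∩ T2 = {A3, A4}.
Closure of {A3, A4}: A3 → A2 applies, adding A2; A4 → A1, A3 applies, adding A1. So (A3, A4)⁺ = {A1, A2, A3, A4}.
This closure contains every attribute of T1, so T1 ∩ T2 → T1. The join is lossless.

Yes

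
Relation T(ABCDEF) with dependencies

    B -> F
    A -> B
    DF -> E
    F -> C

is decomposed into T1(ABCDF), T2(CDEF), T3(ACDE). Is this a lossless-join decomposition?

Yes

Chase test. Columns are ABCDEF; row i has aⱼ where attribute j ∈ Ti, else bᵢⱼ.
Initial tableau (one row per fragment):
  row 1: a1 a2 a3 a4 b15 a6
  row 2: b21 b22 a3 a4 a5 a6
  row 3: a1 b32 a3 a4 a5 b36
Rows 1 and 3 agree on A; apply A→B and equate their B entries.
Rows 1 and 2 agree on DF; apply DF→E and equate their E entries.
Rows 1 and 3 agree on B; apply B→F and equate their F entries.
Row 1 is now all distinguished symbols — the join is lossless.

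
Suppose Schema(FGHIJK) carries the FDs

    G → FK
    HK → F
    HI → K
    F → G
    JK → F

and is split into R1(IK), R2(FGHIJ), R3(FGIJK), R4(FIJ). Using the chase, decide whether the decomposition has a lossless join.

Chase test. Columns are FGHIJK; row i has aⱼ where attribute j ∈ Ri, else bᵢⱼ.
Initial tableau (one row per fragment):
  row 1: b11 b12 b13 a4 b15 a6
  row 2: a1 a2 a3 a4 a5 b26
  row 3: a1 a2 b33 a4 a5 a6
  row 4: a1 b42 b43 a4 a5 b46
Rows 2 and 3 agree on G; apply G→FK and equate their FK entries.
Rows 2 and 4 agree on F; apply F→G and equate their G entries.
Rows 2 and 4 agree on G; apply G→FK and equate their FK entries.
Row 2 is now all distinguished symbols — the join is lossless.

Yes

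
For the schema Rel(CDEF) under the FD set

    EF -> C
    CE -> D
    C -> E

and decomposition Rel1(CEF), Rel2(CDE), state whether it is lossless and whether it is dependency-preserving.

Lossless test: (CE)⁺ = {CDE}, which contains all of one fragment — lossless.
Dependency preservation: every FD's attributes lie within a single fragment, so each can be enforced locally — preserved.

lossless and dependency-preserving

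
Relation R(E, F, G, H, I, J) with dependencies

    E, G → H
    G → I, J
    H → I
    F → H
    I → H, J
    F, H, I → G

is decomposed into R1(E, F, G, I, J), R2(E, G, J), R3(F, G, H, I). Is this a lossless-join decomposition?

Chase test. Columns are E, F, G, H, I, J; row i has aⱼ where attribute j ∈ Ri, else bᵢⱼ.
Initial tableau (one row per fragment):
  row 1: a1 a2 a3 b14 a5 a6
  row 2: a1 b22 a3 b24 b25 a6
  row 3: b31 a2 a3 a4 a5 b36
Rows 1 and 2 agree on E, G; apply E, G→H and equate their H entries.
Rows 1 and 2 agree on G; apply G→I, J and equate their I, J entries.
Rows 1 and 3 agree on G; apply G→I, J and equate their I, J entries.
Rows 1 and 3 agree on F; apply F→H and equate their H entries.
Row 1 is now all distinguished symbols — the join is lossless.

Yes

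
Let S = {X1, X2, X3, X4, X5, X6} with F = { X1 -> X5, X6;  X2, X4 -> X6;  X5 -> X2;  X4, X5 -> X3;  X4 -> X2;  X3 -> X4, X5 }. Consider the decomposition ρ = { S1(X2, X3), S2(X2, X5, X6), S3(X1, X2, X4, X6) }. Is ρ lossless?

Chase test. Columns are X1, X2, X3, X4, X5, X6; row i has aⱼ where attribute j ∈ Si, else bᵢⱼ.
Initial tableau (one row per fragment):
  row 1: b11 a2 a3 b14 b15 b16
  row 2: b21 a2 b23 b24 a5 a6
  row 3: a1 a2 b33 a4 b35 a6
No row becomes fully distinguished — the join is lossy.

No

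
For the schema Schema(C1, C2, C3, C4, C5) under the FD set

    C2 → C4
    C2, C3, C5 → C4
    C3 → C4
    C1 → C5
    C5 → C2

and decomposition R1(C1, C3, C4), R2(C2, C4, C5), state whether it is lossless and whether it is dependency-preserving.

lossy and not dependency-preserving

Lossless test: (C4)⁺ = {C4}, which is a superkey of neither fragment — lossy.
Dependency preservation: the restricted closure of {C1} across the fragments never reaches {C5}, so C1 → C5 cannot be enforced without a join — not preserved.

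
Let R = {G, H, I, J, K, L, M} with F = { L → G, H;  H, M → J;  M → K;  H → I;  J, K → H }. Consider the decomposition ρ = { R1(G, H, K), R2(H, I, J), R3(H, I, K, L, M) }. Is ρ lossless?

Chase test. Columns are G, H, I, J, K, L, M; row i has aⱼ where attribute j ∈ Ri, else bᵢⱼ.
Initial tableau (one row per fragment):
  row 1: a1 a2 b13 b14 a5 b16 b17
  row 2: b21 a2 a3 a4 b25 b26 b27
  row 3: b31 a2 a3 b34 a5 a6 a7
Rows 1 and 2 agree on H; apply H→I and equate their I entries.
No row becomes fully distinguished — the join is lossy.

No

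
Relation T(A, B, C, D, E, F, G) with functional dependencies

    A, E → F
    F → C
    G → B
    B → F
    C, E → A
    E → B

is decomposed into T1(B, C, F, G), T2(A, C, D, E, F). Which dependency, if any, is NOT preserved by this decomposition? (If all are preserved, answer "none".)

E → B

Check E → B: no single fragment contains all of {B, E}, and the restricted closure of {E} across the fragments never reaches {B}.
A, E → F is preserved.
F → C is preserved.
G → B is preserved.
B → F is preserved.
C, E → A is preserved.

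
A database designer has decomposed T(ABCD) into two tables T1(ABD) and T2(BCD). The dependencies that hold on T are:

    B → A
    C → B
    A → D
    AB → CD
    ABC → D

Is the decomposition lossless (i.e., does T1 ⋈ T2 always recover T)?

Yes

Common attributes: T1 ∩ T2 = {BD}.
Closure of {BD}: B → A applies, adding A; AB → CD applies, adding C. So (BD)⁺ = {ABCD}.
This closure contains every attribute of T1, so T1 ∩ T2 → T1. The join is lossless.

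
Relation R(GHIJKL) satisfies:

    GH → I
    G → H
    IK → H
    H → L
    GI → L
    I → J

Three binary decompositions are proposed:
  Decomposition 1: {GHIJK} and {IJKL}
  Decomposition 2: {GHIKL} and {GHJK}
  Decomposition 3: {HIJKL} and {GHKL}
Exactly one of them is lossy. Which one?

Decomposition 1: common = {IJK}, closure = {HIJKL} → lossless.
Decomposition 2: common = {GHK}, closure = {GHIJKL} → lossless.
Decomposition 3: common = {HKL}, closure = {HKL} → lossy.

Decomposition 3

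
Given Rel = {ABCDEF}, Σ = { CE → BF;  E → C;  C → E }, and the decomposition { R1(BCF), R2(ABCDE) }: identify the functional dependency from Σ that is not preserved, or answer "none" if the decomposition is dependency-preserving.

none

CE → BF: restricted closure across fragments reaches BF.
E → C lies within R2.
C → E lies within R2.
Every dependency is enforceable on the fragments, so the decomposition is dependency-preserving.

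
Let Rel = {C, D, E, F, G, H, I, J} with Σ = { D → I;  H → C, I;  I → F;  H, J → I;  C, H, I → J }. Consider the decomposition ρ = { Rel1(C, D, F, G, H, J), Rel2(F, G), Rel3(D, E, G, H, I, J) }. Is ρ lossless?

Yes

Chase test. Columns are C, D, E, F, G, H, I, J; row i has aⱼ where attribute j ∈ Reli, else bᵢⱼ.
Initial tableau (one row per fragment):
  row 1: a1 a2 b13 a4 a5 a6 b17 a8
  row 2: b21 b22 b23 a4 a5 b26 b27 b28
  row 3: b31 a2 a3 b34 a5 a6 a7 a8
Rows 1 and 3 agree on D; apply D→I and equate their I entries.
Rows 1 and 3 agree on H; apply H→C, I and equate their C, I entries.
Rows 1 and 3 agree on I; apply I→F and equate their F entries.
Row 3 is now all distinguished symbols — the join is lossless.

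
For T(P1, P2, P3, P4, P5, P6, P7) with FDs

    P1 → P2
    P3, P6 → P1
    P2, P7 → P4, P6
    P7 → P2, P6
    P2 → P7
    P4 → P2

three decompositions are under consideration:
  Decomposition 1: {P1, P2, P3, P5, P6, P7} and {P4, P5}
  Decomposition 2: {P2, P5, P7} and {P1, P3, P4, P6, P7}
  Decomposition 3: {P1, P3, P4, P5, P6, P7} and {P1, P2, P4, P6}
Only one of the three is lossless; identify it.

Decomposition 3

Decomposition 1: common = {P5}, closure = {P5} → lossy.
Decomposition 2: common = {P7}, closure = {P2, P4, P6, P7} → lossy.
Decomposition 3: common = {P1, P4, P6}, closure = {P1, P2, P4, P6, P7} → lossless.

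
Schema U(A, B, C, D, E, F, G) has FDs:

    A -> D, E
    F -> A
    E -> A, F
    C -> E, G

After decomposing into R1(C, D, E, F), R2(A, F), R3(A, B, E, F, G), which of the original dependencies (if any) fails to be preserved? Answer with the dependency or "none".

C -> E, G

Check C → E, G: no single fragment contains all of {C, E, G}, and the restricted closure of {C} across the fragments never reaches {E, G}.
A → D, E is preserved.
F → A is preserved.
E → A, F is preserved.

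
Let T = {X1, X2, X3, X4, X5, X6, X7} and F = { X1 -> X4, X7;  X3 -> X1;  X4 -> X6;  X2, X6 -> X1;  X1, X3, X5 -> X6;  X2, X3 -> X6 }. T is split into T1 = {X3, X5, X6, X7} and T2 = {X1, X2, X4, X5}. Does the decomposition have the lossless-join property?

No

Common attributes: T1 ∩ T2 = {X5}.
No dependency enlarges {X5}, so (X5)⁺ = {X5}.
The closure contains neither all of T1 = {X3, X5, X6, X7} nor all of T2 = {X1, X2, X4, X5}, so the common attributes are not a superkey of either fragment. The join is lossy.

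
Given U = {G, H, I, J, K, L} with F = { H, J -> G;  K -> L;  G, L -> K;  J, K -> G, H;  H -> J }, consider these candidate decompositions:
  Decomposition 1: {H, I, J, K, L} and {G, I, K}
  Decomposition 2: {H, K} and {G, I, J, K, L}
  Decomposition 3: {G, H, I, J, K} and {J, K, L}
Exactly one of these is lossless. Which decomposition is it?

Decomposition 1: common = {I, K}, closure = {I, K, L} → lossy.
Decomposition 2: common = {K}, closure = {K, L} → lossy.
Decomposition 3: common = {J, K}, closure = {G, H, J, K, L} → lossless.

Decomposition 3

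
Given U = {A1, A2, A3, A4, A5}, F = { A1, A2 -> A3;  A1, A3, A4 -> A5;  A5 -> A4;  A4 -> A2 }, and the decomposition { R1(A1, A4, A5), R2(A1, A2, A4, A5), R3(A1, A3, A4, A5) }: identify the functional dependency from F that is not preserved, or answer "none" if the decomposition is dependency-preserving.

A1, A2 -> A3

Check A1, A2 → A3: no single fragment contains all of {A1, A2, A3}, and the restricted closure of {A1, A2} across the fragments never reaches {A3}.
A1, A3, A4 → A5 is preserved.
A5 → A4 is preserved.
A4 → A2 is preserved.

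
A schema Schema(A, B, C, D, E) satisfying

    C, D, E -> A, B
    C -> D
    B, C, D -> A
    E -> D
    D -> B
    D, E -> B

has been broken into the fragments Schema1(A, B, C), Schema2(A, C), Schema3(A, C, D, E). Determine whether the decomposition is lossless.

Yes

Chase test. Columns are A, B, C, D, E; row i has aⱼ where attribute j ∈ Schemai, else bᵢⱼ.
Initial tableau (one row per fragment):
  row 1: a1 a2 a3 b14 b15
  row 2: a1 b22 a3 b24 b25
  row 3: a1 b32 a3 a4 a5
Rows 1 and 2 agree on C; apply C→D and equate their D entries.
Rows 1 and 3 agree on C; apply C→D and equate their D entries.
Rows 1 and 2 agree on D; apply D→B and equate their B entries.
Rows 1 and 3 agree on D; apply D→B and equate their B entries.
Row 3 is now all distinguished symbols — the join is lossless.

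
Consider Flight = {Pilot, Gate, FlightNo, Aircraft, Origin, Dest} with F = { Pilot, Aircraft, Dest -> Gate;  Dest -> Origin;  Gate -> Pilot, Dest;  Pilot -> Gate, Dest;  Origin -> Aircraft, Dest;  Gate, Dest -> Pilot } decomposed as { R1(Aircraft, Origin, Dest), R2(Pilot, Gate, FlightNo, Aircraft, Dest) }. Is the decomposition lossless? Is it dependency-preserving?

Lossless test: (Aircraft, Dest)⁺ = {Aircraft, Origin, Dest}, which contains all of one fragment — lossless.
Dependency preservation: every FD's attributes lie within a single fragment, so each can be enforced locally — preserved.

lossless and dependency-preserving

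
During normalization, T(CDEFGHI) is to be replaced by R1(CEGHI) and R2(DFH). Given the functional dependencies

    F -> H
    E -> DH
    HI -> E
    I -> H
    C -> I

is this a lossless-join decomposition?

No

Common attributes: R1 ∩ R2 = {H}.
No dependency enlarges {H}, so (H)⁺ = {H}.
The closure contains neither all of R1 = {CEGHI} nor all of R2 = {DFH}, so the common attributes are not a superkey of either fragment. The join is lossy.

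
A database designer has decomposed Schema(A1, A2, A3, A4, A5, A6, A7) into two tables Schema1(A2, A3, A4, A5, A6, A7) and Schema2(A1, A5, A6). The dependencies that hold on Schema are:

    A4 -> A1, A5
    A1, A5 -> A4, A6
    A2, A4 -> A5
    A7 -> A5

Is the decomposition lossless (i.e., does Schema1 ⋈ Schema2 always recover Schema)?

Common attributes: Schema1 ∩ Schema2 = {A5, A6}.
No dependency enlarges {A5, A6}, so (A5, A6)⁺ = {A5, A6}.
The closure contains neither all of Schema1 = {A2, A3, A4, A5, A6, A7} nor all of Schema2 = {A1, A5, A6}, so the common attributes are not a superkey of either fragment. The join is lossy.

No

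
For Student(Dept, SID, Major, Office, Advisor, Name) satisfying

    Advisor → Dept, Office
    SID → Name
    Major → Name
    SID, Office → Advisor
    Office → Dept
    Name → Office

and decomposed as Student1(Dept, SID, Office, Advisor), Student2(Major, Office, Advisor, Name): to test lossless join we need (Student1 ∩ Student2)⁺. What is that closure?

Student1 ∩ Student2 = {Office, Advisor}.
Advisor → Dept, Office applies, adding Dept
Closure: {Dept, Office, Advisor}.

Dept, Office, Advisor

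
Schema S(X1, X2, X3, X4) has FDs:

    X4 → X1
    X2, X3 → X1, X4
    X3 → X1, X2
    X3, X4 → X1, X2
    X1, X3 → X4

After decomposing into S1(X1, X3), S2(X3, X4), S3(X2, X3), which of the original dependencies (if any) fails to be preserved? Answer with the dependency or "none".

Check X4 → X1: no single fragment contains all of {X1, X4}, and the restricted closure of {X4} across the fragments never reaches {X1}.
X2, X3 → X1, X4 is preserved.
X3 → X1, X2 is preserved.
X3, X4 → X1, X2 is preserved.
X1, X3 → X4 is preserved.

X4 → X1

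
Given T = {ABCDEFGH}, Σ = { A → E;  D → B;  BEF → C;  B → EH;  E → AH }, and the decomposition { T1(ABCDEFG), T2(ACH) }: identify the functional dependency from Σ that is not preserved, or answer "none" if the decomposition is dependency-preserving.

A → E lies within T1.
D → B lies within T1.
BEF → C lies within T1.
B → EH: restricted closure across fragments reaches EH.
E → AH: restricted closure across fragments reaches AH.
Every dependency is enforceable on the fragments, so the decomposition is dependency-preserving.

none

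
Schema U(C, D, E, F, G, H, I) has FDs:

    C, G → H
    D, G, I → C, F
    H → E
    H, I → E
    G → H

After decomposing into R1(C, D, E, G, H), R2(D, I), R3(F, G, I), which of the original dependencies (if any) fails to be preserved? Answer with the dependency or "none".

Check D, G, I → C, F: no single fragment contains all of {C, D, F, G, I}, and the restricted closure of {D, G, I} across the fragments never reaches {C, F}.
C, G → H is preserved.
H → E is preserved.
H, I → E is preserved.
G → H is preserved.

D, G, I → C, F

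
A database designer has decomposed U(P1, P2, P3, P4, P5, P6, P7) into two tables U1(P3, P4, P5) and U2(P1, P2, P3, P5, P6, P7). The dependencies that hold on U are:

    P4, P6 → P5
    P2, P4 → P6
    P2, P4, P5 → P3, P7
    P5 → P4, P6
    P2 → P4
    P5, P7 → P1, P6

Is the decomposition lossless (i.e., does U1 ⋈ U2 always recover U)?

Yes

Common attributes: U1 ∩ U2 = {P3, P5}.
Closure of {P3, P5}: P5 → P4, P6 applies, adding P4, P6. So (P3, P5)⁺ = {P3, P4, P5, P6}.
This closure contains every attribute of U1, so U1 ∩ U2 → U1. The join is lossless.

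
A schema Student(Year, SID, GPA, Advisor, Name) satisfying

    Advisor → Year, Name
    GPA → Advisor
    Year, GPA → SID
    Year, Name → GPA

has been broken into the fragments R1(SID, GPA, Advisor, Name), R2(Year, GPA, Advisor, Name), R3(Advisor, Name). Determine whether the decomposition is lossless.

Chase test. Columns are Year, SID, GPA, Advisor, Name; row i has aⱼ where attribute j ∈ Ri, else bᵢⱼ.
Initial tableau (one row per fragment):
  row 1: b11 a2 a3 a4 a5
  row 2: a1 b22 a3 a4 a5
  row 3: b31 b32 b33 a4 a5
Rows 1 and 2 agree on Advisor; apply Advisor→Year, Name and equate their Year, Name entries.
Rows 1 and 3 agree on Advisor; apply Advisor→Year, Name and equate their Year, Name entries.
Rows 1 and 2 agree on Year, GPA; apply Year, GPA→SID and equate their SID entries.
Rows 1 and 3 agree on Year, Name; apply Year, Name→GPA and equate their GPA entries.
Rows 1 and 3 agree on Year, GPA; apply Year, GPA→SID and equate their SID entries.
Row 1 is now all distinguished symbols — the join is lossless.

Yes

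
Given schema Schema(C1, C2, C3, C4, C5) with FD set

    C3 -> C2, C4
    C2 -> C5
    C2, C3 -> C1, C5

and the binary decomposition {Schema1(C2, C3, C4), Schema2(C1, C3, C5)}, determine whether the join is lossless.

Yes

Common attributes: Schema1 ∩ Schema2 = {C3}.
Closure of {C3}: C3 → C2, C4 applies, adding C2, C4; C2 → C5 applies, adding C5; C2, C3 → C1, C5 applies, adding C1. So (C3)⁺ = {C1, C2, C3, C4, C5}.
This closure contains every attribute of Schema1, so Schema1 ∩ Schema2 → Schema1. The join is lossless.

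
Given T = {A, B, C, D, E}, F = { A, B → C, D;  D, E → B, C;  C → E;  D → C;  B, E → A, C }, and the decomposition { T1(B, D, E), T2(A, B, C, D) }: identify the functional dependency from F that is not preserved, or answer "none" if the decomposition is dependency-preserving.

Check C → E: no single fragment contains all of {C, E}, and the restricted closure of {C} across the fragments never reaches {E}.
A, B → C, D is preserved.
D, E → B, C is preserved.
D → C is preserved.
B, E → A, C is preserved.

C → E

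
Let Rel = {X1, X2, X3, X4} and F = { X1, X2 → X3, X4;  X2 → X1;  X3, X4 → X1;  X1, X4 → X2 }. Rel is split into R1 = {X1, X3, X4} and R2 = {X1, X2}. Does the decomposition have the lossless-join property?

No

Common attributes: R1 ∩ R2 = {X1}.
No dependency enlarges {X1}, so (X1)⁺ = {X1}.
The closure contains neither all of R1 = {X1, X3, X4} nor all of R2 = {X1, X2}, so the common attributes are not a superkey of either fragment. The join is lossy.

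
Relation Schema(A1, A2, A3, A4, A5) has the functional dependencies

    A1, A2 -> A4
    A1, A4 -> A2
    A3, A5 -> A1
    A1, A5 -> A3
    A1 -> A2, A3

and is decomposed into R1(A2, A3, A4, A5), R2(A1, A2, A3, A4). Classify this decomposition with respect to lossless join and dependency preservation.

Lossless test: (A2, A3, A4)⁺ = {A2, A3, A4}, which is a superkey of neither fragment — lossy.
Dependency preservation: the restricted closure of {A3, A5} across the fragments never reaches {A1}, so A3, A5 → A1 cannot be enforced without a join — not preserved.

lossy and not dependency-preserving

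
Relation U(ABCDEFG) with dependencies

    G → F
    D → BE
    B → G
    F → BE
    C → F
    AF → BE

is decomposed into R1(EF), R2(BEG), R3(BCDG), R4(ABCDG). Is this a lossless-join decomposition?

Chase test. Columns are ABCDEFG; row i has aⱼ where attribute j ∈ Ri, else bᵢⱼ.
Initial tableau (one row per fragment):
  row 1: b11 b12 b13 b14 a5 a6 b17
  row 2: b21 a2 b23 b24 a5 b26 a7
  row 3: b31 a2 a3 a4 b35 b36 a7
  row 4: a1 a2 a3 a4 b45 b46 a7
Rows 2 and 3 agree on G; apply G→F and equate their F entries.
Rows 2 and 4 agree on G; apply G→F and equate their F entries.
Rows 3 and 4 agree on D; apply D→BE and equate their BE entries.
Rows 2 and 3 agree on F; apply F→BE and equate their BE entries.
No row becomes fully distinguished — the join is lossy.

No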